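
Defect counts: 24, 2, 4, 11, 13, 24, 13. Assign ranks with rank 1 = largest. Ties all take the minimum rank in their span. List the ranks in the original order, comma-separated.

1, 7, 6, 5, 3, 1, 3

Sorted (descending): 24, 24, 13, 13, 11, 4, 2
The 2 values of 24 occupy positions 1–2 → each gets rank 1.
The 2 values of 13 occupy positions 3–4 → each gets rank 3.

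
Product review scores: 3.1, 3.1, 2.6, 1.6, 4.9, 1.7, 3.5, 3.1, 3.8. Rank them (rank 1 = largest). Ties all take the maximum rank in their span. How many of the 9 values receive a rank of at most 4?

3

Sorted (descending): 4.9, 3.8, 3.5, 3.1, 3.1, 3.1, 2.6, 1.7, 1.6
The 3 values of 3.1 occupy positions 4–6 → each gets rank 6.
Ranks ≤ 4: {1, 2, 3} → 3 values.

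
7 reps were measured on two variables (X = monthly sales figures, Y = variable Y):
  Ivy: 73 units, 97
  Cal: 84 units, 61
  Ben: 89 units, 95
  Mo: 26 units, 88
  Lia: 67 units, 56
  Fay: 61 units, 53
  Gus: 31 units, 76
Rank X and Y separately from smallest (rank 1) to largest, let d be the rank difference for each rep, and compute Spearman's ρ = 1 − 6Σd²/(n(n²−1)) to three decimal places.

Ranks of variable 1: 5, 6, 7, 1, 4, 3, 2
Ranks of variable 2: 7, 3, 6, 5, 2, 1, 4
d = r₁ − r₂: -2, 3, 1, -4, 2, 2, -2
d²: 4, 9, 1, 16, 4, 4, 4; Σd² = 42
ρ = 1 − 6·42/(7·48) = 1 − 252/336 = 0.250

0.250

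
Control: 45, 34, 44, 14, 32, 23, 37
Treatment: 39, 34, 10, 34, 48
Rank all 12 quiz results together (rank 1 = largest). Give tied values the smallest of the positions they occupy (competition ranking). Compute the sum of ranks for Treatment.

Sorted (descending): 48, 45, 44, 39, 37, 34, 34, 34, 32, 23, 14, 10
The 3 values of 34 occupy positions 6–8 → each gets rank 6.
Treatment values → pooled ranks: 39→4, 34→6, 10→12, 34→6, 48→1
Rank sum = 4 + 6 + 12 + 6 + 1 = 29

29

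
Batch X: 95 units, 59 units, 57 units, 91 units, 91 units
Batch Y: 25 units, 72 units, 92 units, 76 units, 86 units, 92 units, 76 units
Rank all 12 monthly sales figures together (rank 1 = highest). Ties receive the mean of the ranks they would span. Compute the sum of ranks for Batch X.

31

Sorted (descending): 95, 92, 92, 91, 91, 86, 76, 76, 72, 59, 57, 25
The 2 values of 92 occupy positions 2–3 → average rank (2+3)/2 = 2.5.
The 2 values of 91 occupy positions 4–5 → average rank (4+5)/2 = 4.5.
The 2 values of 76 occupy positions 7–8 → average rank (7+8)/2 = 7.5.
Batch X values → pooled ranks: 95→1, 59→10, 57→11, 91→4.5, 91→4.5
Rank sum = 1 + 10 + 11 + 4.5 + 4.5 = 31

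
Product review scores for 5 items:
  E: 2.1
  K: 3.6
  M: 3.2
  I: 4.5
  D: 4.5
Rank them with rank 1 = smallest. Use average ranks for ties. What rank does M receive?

2

Sorted (ascending): 2.1, 3.2, 3.6, 4.5, 4.5
The 2 values of 4.5 occupy positions 4–5 → average rank (4+5)/2 = 4.5.
M has value 3.2 → rank 2.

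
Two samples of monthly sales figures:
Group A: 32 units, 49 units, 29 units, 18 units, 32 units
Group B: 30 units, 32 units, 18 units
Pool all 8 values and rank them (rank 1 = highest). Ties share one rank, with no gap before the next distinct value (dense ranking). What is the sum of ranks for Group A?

Sorted (descending): 49, 32, 32, 32, 30, 29, 18, 18
The 3 values of 32 share dense rank 2.
The 2 values of 18 share dense rank 5.
Remaining distinct values take the next consecutive integers.
Group A values → pooled ranks: 32→2, 49→1, 29→4, 18→5, 32→2
Rank sum = 2 + 1 + 4 + 5 + 2 = 14

14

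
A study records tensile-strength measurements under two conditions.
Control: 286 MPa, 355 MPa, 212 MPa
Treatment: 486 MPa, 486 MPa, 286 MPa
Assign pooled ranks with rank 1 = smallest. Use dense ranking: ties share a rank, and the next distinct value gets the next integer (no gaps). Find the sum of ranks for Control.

6

Sorted (ascending): 212, 286, 286, 355, 486, 486
The 2 values of 286 share dense rank 2.
The 2 values of 486 share dense rank 4.
Remaining distinct values take the next consecutive integers.
Control values → pooled ranks: 286→2, 355→3, 212→1
Rank sum = 2 + 3 + 1 = 6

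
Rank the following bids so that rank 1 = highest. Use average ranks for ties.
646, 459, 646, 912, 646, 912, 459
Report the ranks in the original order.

4, 6.5, 4, 1.5, 4, 1.5, 6.5

Sorted (descending): 912, 912, 646, 646, 646, 459, 459
The 2 values of 912 occupy positions 1–2 → average rank (1+2)/2 = 1.5.
The 3 values of 646 occupy positions 3–5 → average rank 4.
The 2 values of 459 occupy positions 6–7 → average rank (6+7)/2 = 6.5.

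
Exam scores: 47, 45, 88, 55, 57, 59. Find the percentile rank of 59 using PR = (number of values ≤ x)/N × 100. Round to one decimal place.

N = 6.
Strictly below 59: 4. Equal to 59: 1.
PR = 5/6 × 100 = 83.3

83.3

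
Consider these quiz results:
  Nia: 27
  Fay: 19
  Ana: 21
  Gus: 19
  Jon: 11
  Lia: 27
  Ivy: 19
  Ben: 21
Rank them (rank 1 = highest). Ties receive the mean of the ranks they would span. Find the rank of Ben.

3.5

Sorted (descending): 27, 27, 21, 21, 19, 19, 19, 11
The 2 values of 27 occupy positions 1–2 → average rank (1+2)/2 = 1.5.
The 2 values of 21 occupy positions 3–4 → average rank (3+4)/2 = 3.5.
The 3 values of 19 occupy positions 5–7 → average rank 6.
Ben has value 21 → rank 3.5.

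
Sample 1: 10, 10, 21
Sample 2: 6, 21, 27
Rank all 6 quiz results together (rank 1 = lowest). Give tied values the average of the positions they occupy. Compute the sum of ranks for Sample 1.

9.5

Sorted (ascending): 6, 10, 10, 21, 21, 27
The 2 values of 10 occupy positions 2–3 → average rank (2+3)/2 = 2.5.
The 2 values of 21 occupy positions 4–5 → average rank (4+5)/2 = 4.5.
Sample 1 values → pooled ranks: 10→2.5, 10→2.5, 21→4.5
Rank sum = 2.5 + 2.5 + 4.5 = 9.5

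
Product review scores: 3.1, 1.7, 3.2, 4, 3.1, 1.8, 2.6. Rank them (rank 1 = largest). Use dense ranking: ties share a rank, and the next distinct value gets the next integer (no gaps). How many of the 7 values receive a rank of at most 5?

Sorted (descending): 4, 3.2, 3.1, 3.1, 2.6, 1.8, 1.7
The 2 values of 3.1 share dense rank 3.
Remaining distinct values take the next consecutive integers.
Ranks ≤ 5: {1, 2, 3, 3, 4, 5} → 6 values.

6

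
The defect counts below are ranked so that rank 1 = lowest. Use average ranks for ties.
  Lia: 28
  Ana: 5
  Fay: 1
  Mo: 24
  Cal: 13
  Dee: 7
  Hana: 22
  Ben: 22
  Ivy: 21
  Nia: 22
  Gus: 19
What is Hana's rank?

8

Sorted (ascending): 1, 5, 7, 13, 19, 21, 22, 22, 22, 24, 28
The 3 values of 22 occupy positions 7–9 → average rank 8.
Hana has value 22 → rank 8.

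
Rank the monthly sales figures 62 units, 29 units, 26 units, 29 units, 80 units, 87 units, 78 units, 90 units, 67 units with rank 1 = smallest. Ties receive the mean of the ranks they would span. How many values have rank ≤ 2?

1

Sorted (ascending): 26, 29, 29, 62, 67, 78, 80, 87, 90
The 2 values of 29 occupy positions 2–3 → average rank (2+3)/2 = 2.5.
Ranks ≤ 2: {1} → 1 value.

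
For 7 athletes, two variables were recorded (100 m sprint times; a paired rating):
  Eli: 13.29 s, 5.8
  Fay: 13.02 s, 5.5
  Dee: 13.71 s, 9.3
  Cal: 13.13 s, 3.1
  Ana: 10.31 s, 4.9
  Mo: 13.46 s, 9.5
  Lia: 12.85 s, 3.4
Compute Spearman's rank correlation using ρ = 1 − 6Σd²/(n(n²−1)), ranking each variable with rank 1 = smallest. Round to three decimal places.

Ranks of variable 1: 5, 3, 7, 4, 1, 6, 2
Ranks of variable 2: 5, 4, 6, 1, 3, 7, 2
d = r₁ − r₂: 0, -1, 1, 3, -2, -1, 0
d²: 0, 1, 1, 9, 4, 1, 0; Σd² = 16
ρ = 1 − 6·16/(7·48) = 1 − 96/336 = 0.714

0.714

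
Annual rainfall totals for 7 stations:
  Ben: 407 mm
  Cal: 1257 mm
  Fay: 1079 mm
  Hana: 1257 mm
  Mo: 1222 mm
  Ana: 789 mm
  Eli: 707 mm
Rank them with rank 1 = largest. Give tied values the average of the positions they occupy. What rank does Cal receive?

Sorted (descending): 1257, 1257, 1222, 1079, 789, 707, 407
The 2 values of 1257 occupy positions 1–2 → average rank (1+2)/2 = 1.5.
Cal has value 1257 mm → rank 1.5.

1.5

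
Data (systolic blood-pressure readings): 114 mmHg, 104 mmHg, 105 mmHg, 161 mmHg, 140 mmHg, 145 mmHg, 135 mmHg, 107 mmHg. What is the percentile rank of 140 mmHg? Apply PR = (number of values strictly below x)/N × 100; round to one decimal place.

62.5

N = 8.
Strictly below 140: 5. Equal to 140: 1.
PR = 5/8 × 100 = 62.5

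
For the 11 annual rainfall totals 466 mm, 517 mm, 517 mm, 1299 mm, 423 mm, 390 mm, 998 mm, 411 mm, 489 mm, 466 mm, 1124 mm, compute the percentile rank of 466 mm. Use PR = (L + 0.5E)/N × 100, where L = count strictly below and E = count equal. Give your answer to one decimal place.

36.4

N = 11.
Strictly below 466: 3. Equal to 466: 2.
PR = (3 + 0.5·2)/11 × 100 = 36.4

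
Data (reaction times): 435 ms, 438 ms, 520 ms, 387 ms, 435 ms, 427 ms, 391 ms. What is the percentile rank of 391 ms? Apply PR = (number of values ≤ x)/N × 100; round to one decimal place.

N = 7.
Strictly below 391: 1. Equal to 391: 1.
PR = 2/7 × 100 = 28.6

28.6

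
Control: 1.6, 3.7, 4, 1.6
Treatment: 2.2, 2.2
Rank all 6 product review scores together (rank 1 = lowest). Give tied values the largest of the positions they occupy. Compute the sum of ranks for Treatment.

8

Sorted (ascending): 1.6, 1.6, 2.2, 2.2, 3.7, 4
The 2 values of 1.6 occupy positions 1–2 → each gets rank 2.
The 2 values of 2.2 occupy positions 3–4 → each gets rank 4.
Treatment values → pooled ranks: 2.2→4, 2.2→4
Rank sum = 4 + 4 = 8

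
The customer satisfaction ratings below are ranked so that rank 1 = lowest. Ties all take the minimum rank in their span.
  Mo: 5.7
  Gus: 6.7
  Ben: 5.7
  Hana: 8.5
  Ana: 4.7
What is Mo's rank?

2

Sorted (ascending): 4.7, 5.7, 5.7, 6.7, 8.5
The 2 values of 5.7 occupy positions 2–3 → each gets rank 2.
Mo has value 5.7 → rank 2.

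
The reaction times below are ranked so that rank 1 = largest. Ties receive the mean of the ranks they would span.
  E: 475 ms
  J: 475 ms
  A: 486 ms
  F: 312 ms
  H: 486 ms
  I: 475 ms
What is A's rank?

1.5

Sorted (descending): 486, 486, 475, 475, 475, 312
The 2 values of 486 occupy positions 1–2 → average rank (1+2)/2 = 1.5.
The 3 values of 475 occupy positions 3–5 → average rank 4.
A has value 486 ms → rank 1.5.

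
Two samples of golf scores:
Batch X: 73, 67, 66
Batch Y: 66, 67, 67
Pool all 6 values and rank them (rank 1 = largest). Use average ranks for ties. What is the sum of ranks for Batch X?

Sorted (descending): 73, 67, 67, 67, 66, 66
The 3 values of 67 occupy positions 2–4 → average rank 3.
The 2 values of 66 occupy positions 5–6 → average rank (5+6)/2 = 5.5.
Batch X values → pooled ranks: 73→1, 67→3, 66→5.5
Rank sum = 1 + 3 + 5.5 = 9.5

9.5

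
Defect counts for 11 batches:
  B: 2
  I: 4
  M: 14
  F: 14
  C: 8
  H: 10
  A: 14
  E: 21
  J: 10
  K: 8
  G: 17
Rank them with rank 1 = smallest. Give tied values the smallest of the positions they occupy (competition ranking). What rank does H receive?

Sorted (ascending): 2, 4, 8, 8, 10, 10, 14, 14, 14, 17, 21
The 2 values of 8 occupy positions 3–4 → each gets rank 3.
The 2 values of 10 occupy positions 5–6 → each gets rank 5.
The 3 values of 14 occupy positions 7–9 → each gets rank 7.
H has value 10 → rank 5.

5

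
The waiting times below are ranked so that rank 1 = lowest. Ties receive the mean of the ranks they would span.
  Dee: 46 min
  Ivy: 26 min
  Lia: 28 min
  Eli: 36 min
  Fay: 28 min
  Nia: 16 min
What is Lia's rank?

3.5

Sorted (ascending): 16, 26, 28, 28, 36, 46
The 2 values of 28 occupy positions 3–4 → average rank (3+4)/2 = 3.5.
Lia has value 28 min → rank 3.5.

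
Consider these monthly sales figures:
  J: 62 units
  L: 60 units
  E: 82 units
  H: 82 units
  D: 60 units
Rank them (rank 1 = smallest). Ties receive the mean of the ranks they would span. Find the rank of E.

Sorted (ascending): 60, 60, 62, 82, 82
The 2 values of 60 occupy positions 1–2 → average rank (1+2)/2 = 1.5.
The 2 values of 82 occupy positions 4–5 → average rank (4+5)/2 = 4.5.
E has value 82 units → rank 4.5.

4.5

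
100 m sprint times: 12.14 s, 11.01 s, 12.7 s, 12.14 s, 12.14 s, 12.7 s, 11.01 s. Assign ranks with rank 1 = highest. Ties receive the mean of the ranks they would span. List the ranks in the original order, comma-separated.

Sorted (descending): 12.7, 12.7, 12.14, 12.14, 12.14, 11.01, 11.01
The 2 values of 12.7 occupy positions 1–2 → average rank (1+2)/2 = 1.5.
The 3 values of 12.14 occupy positions 3–5 → average rank 4.
The 2 values of 11.01 occupy positions 6–7 → average rank (6+7)/2 = 6.5.

4, 6.5, 1.5, 4, 4, 1.5, 6.5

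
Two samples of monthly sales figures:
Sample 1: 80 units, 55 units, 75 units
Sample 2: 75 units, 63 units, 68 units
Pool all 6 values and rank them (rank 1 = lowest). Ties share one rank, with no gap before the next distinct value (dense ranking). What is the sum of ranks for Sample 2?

Sorted (ascending): 55, 63, 68, 75, 75, 80
The 2 values of 75 share dense rank 4.
Remaining distinct values take the next consecutive integers.
Sample 2 values → pooled ranks: 75→4, 63→2, 68→3
Rank sum = 4 + 2 + 3 = 9

9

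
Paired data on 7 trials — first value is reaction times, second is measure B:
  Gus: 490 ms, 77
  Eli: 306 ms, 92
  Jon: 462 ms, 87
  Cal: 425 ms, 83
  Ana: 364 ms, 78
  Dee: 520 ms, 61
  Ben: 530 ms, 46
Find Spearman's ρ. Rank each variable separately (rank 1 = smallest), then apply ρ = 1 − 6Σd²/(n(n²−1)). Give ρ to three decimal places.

Ranks of variable 1: 5, 1, 4, 3, 2, 6, 7
Ranks of variable 2: 3, 7, 6, 5, 4, 2, 1
d = r₁ − r₂: 2, -6, -2, -2, -2, 4, 6
d²: 4, 36, 4, 4, 4, 16, 36; Σd² = 104
ρ = 1 − 6·104/(7·48) = 1 − 624/336 = -0.857

-0.857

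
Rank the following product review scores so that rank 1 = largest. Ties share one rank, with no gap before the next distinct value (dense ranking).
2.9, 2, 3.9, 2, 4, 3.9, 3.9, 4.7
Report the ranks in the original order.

4, 5, 3, 5, 2, 3, 3, 1

Sorted (descending): 4.7, 4, 3.9, 3.9, 3.9, 2.9, 2, 2
The 3 values of 3.9 share dense rank 3.
The 2 values of 2 share dense rank 5.
Remaining distinct values take the next consecutive integers.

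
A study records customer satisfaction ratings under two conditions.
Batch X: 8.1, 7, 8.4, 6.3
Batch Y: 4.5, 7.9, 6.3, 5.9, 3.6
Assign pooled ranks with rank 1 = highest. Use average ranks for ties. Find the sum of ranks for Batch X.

Sorted (descending): 8.4, 8.1, 7.9, 7, 6.3, 6.3, 5.9, 4.5, 3.6
The 2 values of 6.3 occupy positions 5–6 → average rank (5+6)/2 = 5.5.
Batch X values → pooled ranks: 8.1→2, 7→4, 8.4→1, 6.3→5.5
Rank sum = 2 + 4 + 1 + 5.5 = 12.5

12.5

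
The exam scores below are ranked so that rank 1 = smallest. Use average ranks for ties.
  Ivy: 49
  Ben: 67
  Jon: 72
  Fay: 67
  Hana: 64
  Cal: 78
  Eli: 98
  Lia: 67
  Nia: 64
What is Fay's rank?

5

Sorted (ascending): 49, 64, 64, 67, 67, 67, 72, 78, 98
The 2 values of 64 occupy positions 2–3 → average rank (2+3)/2 = 2.5.
The 3 values of 67 occupy positions 4–6 → average rank 5.
Fay has value 67 → rank 5.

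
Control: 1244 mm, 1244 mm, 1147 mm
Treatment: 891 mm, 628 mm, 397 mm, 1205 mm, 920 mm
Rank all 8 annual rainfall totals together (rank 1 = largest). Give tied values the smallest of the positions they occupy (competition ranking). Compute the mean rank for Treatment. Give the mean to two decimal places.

5.80

Sorted (descending): 1244, 1244, 1205, 1147, 920, 891, 628, 397
The 2 values of 1244 occupy positions 1–2 → each gets rank 1.
Treatment values → pooled ranks: 891→6, 628→7, 397→8, 1205→3, 920→5
Mean rank = (6 + 7 + 8 + 3 + 5) / 5 = 5.80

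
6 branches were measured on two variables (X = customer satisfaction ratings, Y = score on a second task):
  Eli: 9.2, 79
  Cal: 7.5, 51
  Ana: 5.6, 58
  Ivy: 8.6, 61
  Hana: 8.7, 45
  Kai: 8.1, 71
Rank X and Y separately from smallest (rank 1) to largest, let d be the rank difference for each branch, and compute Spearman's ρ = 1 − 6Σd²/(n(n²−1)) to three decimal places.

0.314

Ranks of variable 1: 6, 2, 1, 4, 5, 3
Ranks of variable 2: 6, 2, 3, 4, 1, 5
d = r₁ − r₂: 0, 0, -2, 0, 4, -2
d²: 0, 0, 4, 0, 16, 4; Σd² = 24
ρ = 1 − 6·24/(6·35) = 1 − 144/210 = 0.314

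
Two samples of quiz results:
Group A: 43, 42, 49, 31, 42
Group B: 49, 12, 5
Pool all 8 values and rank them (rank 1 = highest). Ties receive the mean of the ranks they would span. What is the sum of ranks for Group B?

16.5

Sorted (descending): 49, 49, 43, 42, 42, 31, 12, 5
The 2 values of 49 occupy positions 1–2 → average rank (1+2)/2 = 1.5.
The 2 values of 42 occupy positions 4–5 → average rank (4+5)/2 = 4.5.
Group B values → pooled ranks: 49→1.5, 12→7, 5→8
Rank sum = 1.5 + 7 + 8 = 16.5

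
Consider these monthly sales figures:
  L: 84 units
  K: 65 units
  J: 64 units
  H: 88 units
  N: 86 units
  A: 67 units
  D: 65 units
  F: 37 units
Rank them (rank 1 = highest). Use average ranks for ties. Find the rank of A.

Sorted (descending): 88, 86, 84, 67, 65, 65, 64, 37
The 2 values of 65 occupy positions 5–6 → average rank (5+6)/2 = 5.5.
A has value 67 units → rank 4.

4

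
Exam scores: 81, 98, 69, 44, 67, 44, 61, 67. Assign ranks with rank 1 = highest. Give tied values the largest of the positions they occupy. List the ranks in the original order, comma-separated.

2, 1, 3, 8, 5, 8, 6, 5

Sorted (descending): 98, 81, 69, 67, 67, 61, 44, 44
The 2 values of 67 occupy positions 4–5 → each gets rank 5.
The 2 values of 44 occupy positions 7–8 → each gets rank 8.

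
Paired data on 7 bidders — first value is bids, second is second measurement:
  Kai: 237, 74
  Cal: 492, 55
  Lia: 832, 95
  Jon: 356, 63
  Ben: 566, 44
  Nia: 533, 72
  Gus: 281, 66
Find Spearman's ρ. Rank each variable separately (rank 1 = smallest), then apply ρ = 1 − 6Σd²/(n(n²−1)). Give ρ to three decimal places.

Ranks of variable 1: 1, 4, 7, 3, 6, 5, 2
Ranks of variable 2: 6, 2, 7, 3, 1, 5, 4
d = r₁ − r₂: -5, 2, 0, 0, 5, 0, -2
d²: 25, 4, 0, 0, 25, 0, 4; Σd² = 58
ρ = 1 − 6·58/(7·48) = 1 − 348/336 = -0.036

-0.036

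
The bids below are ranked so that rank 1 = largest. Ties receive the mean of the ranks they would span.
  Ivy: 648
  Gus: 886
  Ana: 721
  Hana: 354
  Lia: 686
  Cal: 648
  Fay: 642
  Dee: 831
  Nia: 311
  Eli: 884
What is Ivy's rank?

Sorted (descending): 886, 884, 831, 721, 686, 648, 648, 642, 354, 311
The 2 values of 648 occupy positions 6–7 → average rank (6+7)/2 = 6.5.
Ivy has value 648 → rank 6.5.

6.5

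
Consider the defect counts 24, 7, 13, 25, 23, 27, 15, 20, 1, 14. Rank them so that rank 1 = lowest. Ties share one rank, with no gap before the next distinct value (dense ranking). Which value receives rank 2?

Sorted (ascending): 1, 7, 13, 14, 15, 20, 23, 24, 25, 27
No ties — each value takes its position as its rank.
Rank 2 → value 7.

7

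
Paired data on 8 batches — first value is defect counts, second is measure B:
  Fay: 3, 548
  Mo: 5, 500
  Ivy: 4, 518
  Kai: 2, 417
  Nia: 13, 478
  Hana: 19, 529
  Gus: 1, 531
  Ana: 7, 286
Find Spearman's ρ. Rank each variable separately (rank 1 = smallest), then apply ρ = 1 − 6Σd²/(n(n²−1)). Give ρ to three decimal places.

-0.286

Ranks of variable 1: 3, 5, 4, 2, 7, 8, 1, 6
Ranks of variable 2: 8, 4, 5, 2, 3, 6, 7, 1
d = r₁ − r₂: -5, 1, -1, 0, 4, 2, -6, 5
d²: 25, 1, 1, 0, 16, 4, 36, 25; Σd² = 108
ρ = 1 − 6·108/(8·63) = 1 − 648/504 = -0.286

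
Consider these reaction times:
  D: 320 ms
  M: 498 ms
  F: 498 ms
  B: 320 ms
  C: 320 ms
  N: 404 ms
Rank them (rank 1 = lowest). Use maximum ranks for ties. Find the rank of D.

3

Sorted (ascending): 320, 320, 320, 404, 498, 498
The 3 values of 320 occupy positions 1–3 → each gets rank 3.
The 2 values of 498 occupy positions 5–6 → each gets rank 6.
D has value 320 ms → rank 3.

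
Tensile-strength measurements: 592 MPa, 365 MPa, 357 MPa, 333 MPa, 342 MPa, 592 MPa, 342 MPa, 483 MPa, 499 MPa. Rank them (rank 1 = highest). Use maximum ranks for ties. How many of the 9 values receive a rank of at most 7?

6

Sorted (descending): 592, 592, 499, 483, 365, 357, 342, 342, 333
The 2 values of 592 occupy positions 1–2 → each gets rank 2.
The 2 values of 342 occupy positions 7–8 → each gets rank 8.
Ranks ≤ 7: {2, 2, 3, 4, 5, 6} → 6 values.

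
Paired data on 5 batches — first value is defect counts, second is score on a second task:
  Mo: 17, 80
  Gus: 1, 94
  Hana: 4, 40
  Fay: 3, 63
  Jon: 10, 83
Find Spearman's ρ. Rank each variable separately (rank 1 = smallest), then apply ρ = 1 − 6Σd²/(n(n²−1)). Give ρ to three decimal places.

-0.200

Ranks of variable 1: 5, 1, 3, 2, 4
Ranks of variable 2: 3, 5, 1, 2, 4
d = r₁ − r₂: 2, -4, 2, 0, 0
d²: 4, 16, 4, 0, 0; Σd² = 24
ρ = 1 − 6·24/(5·24) = 1 − 144/120 = -0.200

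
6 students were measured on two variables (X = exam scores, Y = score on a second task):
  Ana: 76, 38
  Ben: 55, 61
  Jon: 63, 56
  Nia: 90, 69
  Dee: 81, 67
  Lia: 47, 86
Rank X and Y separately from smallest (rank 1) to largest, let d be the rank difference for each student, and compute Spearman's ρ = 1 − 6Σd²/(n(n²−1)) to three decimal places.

-0.086

Ranks of variable 1: 4, 2, 3, 6, 5, 1
Ranks of variable 2: 1, 3, 2, 5, 4, 6
d = r₁ − r₂: 3, -1, 1, 1, 1, -5
d²: 9, 1, 1, 1, 1, 25; Σd² = 38
ρ = 1 − 6·38/(6·35) = 1 − 228/210 = -0.086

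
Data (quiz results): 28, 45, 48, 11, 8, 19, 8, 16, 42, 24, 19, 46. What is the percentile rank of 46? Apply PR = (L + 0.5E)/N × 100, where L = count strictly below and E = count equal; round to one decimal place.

N = 12.
Strictly below 46: 10. Equal to 46: 1.
PR = (10 + 0.5·1)/12 × 100 = 87.5

87.5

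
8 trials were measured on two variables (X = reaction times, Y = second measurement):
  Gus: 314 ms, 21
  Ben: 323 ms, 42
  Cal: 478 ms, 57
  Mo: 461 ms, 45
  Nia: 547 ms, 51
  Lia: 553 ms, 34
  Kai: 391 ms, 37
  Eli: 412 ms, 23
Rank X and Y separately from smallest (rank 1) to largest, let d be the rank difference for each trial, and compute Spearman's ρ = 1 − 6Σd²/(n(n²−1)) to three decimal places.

0.476

Ranks of variable 1: 1, 2, 6, 5, 7, 8, 3, 4
Ranks of variable 2: 1, 5, 8, 6, 7, 3, 4, 2
d = r₁ − r₂: 0, -3, -2, -1, 0, 5, -1, 2
d²: 0, 9, 4, 1, 0, 25, 1, 4; Σd² = 44
ρ = 1 − 6·44/(8·63) = 1 − 264/504 = 0.476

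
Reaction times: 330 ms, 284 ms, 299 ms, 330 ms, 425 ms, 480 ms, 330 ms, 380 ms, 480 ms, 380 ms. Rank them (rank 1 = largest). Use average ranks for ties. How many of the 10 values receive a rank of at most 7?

8

Sorted (descending): 480, 480, 425, 380, 380, 330, 330, 330, 299, 284
The 2 values of 480 occupy positions 1–2 → average rank (1+2)/2 = 1.5.
The 2 values of 380 occupy positions 4–5 → average rank (4+5)/2 = 4.5.
The 3 values of 330 occupy positions 6–8 → average rank 7.
Ranks ≤ 7: {1.5, 1.5, 3, 4.5, 4.5, 7, 7, 7} → 8 values.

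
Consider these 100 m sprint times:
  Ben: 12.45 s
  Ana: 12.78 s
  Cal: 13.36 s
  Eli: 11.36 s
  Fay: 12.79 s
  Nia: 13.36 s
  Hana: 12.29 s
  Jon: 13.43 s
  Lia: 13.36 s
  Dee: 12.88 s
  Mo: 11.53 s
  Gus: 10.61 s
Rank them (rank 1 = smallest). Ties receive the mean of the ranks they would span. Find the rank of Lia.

10

Sorted (ascending): 10.61, 11.36, 11.53, 12.29, 12.45, 12.78, 12.79, 12.88, 13.36, 13.36, 13.36, 13.43
The 3 values of 13.36 occupy positions 9–11 → average rank 10.
Lia has value 13.36 s → rank 10.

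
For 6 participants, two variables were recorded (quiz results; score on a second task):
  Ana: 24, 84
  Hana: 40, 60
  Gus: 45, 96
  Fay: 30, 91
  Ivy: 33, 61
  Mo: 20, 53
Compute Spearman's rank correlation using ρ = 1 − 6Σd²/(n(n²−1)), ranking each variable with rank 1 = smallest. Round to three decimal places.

Ranks of variable 1: 2, 5, 6, 3, 4, 1
Ranks of variable 2: 4, 2, 6, 5, 3, 1
d = r₁ − r₂: -2, 3, 0, -2, 1, 0
d²: 4, 9, 0, 4, 1, 0; Σd² = 18
ρ = 1 − 6·18/(6·35) = 1 − 108/210 = 0.486

0.486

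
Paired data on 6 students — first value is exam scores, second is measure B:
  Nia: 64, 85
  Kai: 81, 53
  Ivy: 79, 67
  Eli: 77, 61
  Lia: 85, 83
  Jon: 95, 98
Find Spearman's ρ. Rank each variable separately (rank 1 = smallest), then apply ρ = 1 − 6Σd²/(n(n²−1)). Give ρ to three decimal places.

0.257

Ranks of variable 1: 1, 4, 3, 2, 5, 6
Ranks of variable 2: 5, 1, 3, 2, 4, 6
d = r₁ − r₂: -4, 3, 0, 0, 1, 0
d²: 16, 9, 0, 0, 1, 0; Σd² = 26
ρ = 1 − 6·26/(6·35) = 1 − 156/210 = 0.257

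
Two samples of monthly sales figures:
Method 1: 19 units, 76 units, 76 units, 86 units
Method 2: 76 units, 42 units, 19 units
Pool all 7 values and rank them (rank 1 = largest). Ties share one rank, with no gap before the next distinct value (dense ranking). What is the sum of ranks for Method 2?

Sorted (descending): 86, 76, 76, 76, 42, 19, 19
The 3 values of 76 share dense rank 2.
The 2 values of 19 share dense rank 4.
Remaining distinct values take the next consecutive integers.
Method 2 values → pooled ranks: 76→2, 42→3, 19→4
Rank sum = 2 + 3 + 4 = 9

9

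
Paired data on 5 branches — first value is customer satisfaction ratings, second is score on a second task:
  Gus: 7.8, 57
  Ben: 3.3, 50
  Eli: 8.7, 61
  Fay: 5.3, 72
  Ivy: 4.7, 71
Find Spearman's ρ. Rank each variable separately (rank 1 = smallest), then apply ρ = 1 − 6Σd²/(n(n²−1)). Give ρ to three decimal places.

0.200

Ranks of variable 1: 4, 1, 5, 3, 2
Ranks of variable 2: 2, 1, 3, 5, 4
d = r₁ − r₂: 2, 0, 2, -2, -2
d²: 4, 0, 4, 4, 4; Σd² = 16
ρ = 1 − 6·16/(5·24) = 1 − 96/120 = 0.200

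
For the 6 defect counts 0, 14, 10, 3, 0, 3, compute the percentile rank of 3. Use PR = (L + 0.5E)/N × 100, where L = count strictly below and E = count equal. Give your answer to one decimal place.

N = 6.
Strictly below 3: 2. Equal to 3: 2.
PR = (2 + 0.5·2)/6 × 100 = 50.0

50.0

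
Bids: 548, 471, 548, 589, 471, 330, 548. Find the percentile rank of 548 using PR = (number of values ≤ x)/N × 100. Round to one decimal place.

N = 7.
Strictly below 548: 3. Equal to 548: 3.
PR = 6/7 × 100 = 85.7

85.7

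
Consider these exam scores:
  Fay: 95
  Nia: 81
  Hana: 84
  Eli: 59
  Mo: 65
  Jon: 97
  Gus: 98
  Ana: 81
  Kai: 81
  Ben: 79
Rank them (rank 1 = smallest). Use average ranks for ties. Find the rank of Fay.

Sorted (ascending): 59, 65, 79, 81, 81, 81, 84, 95, 97, 98
The 3 values of 81 occupy positions 4–6 → average rank 5.
Fay has value 95 → rank 8.

8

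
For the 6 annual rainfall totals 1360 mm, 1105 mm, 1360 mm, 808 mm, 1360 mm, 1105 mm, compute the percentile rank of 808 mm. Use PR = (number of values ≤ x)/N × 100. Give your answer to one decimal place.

N = 6.
Strictly below 808: 0. Equal to 808: 1.
PR = 1/6 × 100 = 16.7

16.7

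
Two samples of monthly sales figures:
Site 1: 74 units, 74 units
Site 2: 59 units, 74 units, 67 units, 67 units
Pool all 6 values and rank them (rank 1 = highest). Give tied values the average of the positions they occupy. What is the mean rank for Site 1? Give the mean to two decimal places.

2.00

Sorted (descending): 74, 74, 74, 67, 67, 59
The 3 values of 74 occupy positions 1–3 → average rank 2.
The 2 values of 67 occupy positions 4–5 → average rank (4+5)/2 = 4.5.
Site 1 values → pooled ranks: 74→2, 74→2
Mean rank = (2 + 2) / 2 = 2.00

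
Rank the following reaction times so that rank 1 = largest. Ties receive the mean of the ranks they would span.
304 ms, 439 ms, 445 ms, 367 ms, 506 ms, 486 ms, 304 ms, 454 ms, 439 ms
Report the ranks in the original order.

8.5, 5.5, 4, 7, 1, 2, 8.5, 3, 5.5

Sorted (descending): 506, 486, 454, 445, 439, 439, 367, 304, 304
The 2 values of 439 occupy positions 5–6 → average rank (5+6)/2 = 5.5.
The 2 values of 304 occupy positions 8–9 → average rank (8+9)/2 = 8.5.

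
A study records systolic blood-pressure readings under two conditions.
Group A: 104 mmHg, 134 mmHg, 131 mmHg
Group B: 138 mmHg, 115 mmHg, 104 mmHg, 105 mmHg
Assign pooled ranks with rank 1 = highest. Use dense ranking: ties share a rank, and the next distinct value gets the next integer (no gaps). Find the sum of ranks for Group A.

Sorted (descending): 138, 134, 131, 115, 105, 104, 104
The 2 values of 104 share dense rank 6.
Remaining distinct values take the next consecutive integers.
Group A values → pooled ranks: 104→6, 134→2, 131→3
Rank sum = 6 + 2 + 3 = 11

11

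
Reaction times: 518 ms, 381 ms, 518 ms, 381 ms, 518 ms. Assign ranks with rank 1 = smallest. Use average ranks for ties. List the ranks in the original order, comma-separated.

4, 1.5, 4, 1.5, 4

Sorted (ascending): 381, 381, 518, 518, 518
The 2 values of 381 occupy positions 1–2 → average rank (1+2)/2 = 1.5.
The 3 values of 518 occupy positions 3–5 → average rank 4.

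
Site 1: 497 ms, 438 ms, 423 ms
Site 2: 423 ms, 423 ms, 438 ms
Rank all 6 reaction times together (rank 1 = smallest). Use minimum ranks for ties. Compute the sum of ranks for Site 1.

Sorted (ascending): 423, 423, 423, 438, 438, 497
The 3 values of 423 occupy positions 1–3 → each gets rank 1.
The 2 values of 438 occupy positions 4–5 → each gets rank 4.
Site 1 values → pooled ranks: 497→6, 438→4, 423→1
Rank sum = 6 + 4 + 1 = 11

11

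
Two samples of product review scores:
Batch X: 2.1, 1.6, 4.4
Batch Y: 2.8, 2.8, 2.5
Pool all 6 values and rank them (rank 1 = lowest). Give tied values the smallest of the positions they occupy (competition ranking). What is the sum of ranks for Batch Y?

Sorted (ascending): 1.6, 2.1, 2.5, 2.8, 2.8, 4.4
The 2 values of 2.8 occupy positions 4–5 → each gets rank 4.
Batch Y values → pooled ranks: 2.8→4, 2.8→4, 2.5→3
Rank sum = 4 + 4 + 3 = 11

11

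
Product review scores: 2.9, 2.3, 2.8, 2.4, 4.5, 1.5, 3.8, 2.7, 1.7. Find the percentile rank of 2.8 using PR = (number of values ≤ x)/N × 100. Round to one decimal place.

66.7

N = 9.
Strictly below 2.8: 5. Equal to 2.8: 1.
PR = 6/9 × 100 = 66.7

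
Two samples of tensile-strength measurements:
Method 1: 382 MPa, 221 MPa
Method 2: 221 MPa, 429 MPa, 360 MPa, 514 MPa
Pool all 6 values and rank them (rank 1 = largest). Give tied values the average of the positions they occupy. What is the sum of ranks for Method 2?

Sorted (descending): 514, 429, 382, 360, 221, 221
The 2 values of 221 occupy positions 5–6 → average rank (5+6)/2 = 5.5.
Method 2 values → pooled ranks: 221→5.5, 429→2, 360→4, 514→1
Rank sum = 5.5 + 2 + 4 + 1 = 12.5

12.5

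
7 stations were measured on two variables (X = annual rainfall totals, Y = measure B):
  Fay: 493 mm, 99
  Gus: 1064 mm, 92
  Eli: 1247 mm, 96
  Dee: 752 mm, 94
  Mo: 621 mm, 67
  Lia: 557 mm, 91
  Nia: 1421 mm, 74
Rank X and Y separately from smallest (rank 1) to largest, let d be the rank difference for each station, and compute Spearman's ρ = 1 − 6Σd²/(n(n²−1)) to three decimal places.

Ranks of variable 1: 1, 5, 6, 4, 3, 2, 7
Ranks of variable 2: 7, 4, 6, 5, 1, 3, 2
d = r₁ − r₂: -6, 1, 0, -1, 2, -1, 5
d²: 36, 1, 0, 1, 4, 1, 25; Σd² = 68
ρ = 1 − 6·68/(7·48) = 1 − 408/336 = -0.214

-0.214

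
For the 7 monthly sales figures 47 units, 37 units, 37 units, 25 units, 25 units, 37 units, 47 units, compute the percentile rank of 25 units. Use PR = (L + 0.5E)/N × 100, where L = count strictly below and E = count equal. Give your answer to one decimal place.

N = 7.
Strictly below 25: 0. Equal to 25: 2.
PR = (0 + 0.5·2)/7 × 100 = 14.3

14.3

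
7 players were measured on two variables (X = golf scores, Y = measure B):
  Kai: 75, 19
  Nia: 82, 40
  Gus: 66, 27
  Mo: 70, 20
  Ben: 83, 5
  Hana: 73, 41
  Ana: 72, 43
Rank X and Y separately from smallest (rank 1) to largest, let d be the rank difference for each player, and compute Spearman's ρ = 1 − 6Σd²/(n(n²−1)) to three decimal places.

Ranks of variable 1: 5, 6, 1, 2, 7, 4, 3
Ranks of variable 2: 2, 5, 4, 3, 1, 6, 7
d = r₁ − r₂: 3, 1, -3, -1, 6, -2, -4
d²: 9, 1, 9, 1, 36, 4, 16; Σd² = 76
ρ = 1 − 6·76/(7·48) = 1 − 456/336 = -0.357

-0.357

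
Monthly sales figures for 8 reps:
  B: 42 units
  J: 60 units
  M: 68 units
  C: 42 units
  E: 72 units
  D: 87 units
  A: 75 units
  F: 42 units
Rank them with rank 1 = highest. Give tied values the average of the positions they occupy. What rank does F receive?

Sorted (descending): 87, 75, 72, 68, 60, 42, 42, 42
The 3 values of 42 occupy positions 6–8 → average rank 7.
F has value 42 units → rank 7.

7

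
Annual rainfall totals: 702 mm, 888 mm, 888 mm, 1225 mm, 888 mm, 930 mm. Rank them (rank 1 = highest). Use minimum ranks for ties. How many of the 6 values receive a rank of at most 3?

Sorted (descending): 1225, 930, 888, 888, 888, 702
The 3 values of 888 occupy positions 3–5 → each gets rank 3.
Ranks ≤ 3: {1, 2, 3, 3, 3} → 5 values.

5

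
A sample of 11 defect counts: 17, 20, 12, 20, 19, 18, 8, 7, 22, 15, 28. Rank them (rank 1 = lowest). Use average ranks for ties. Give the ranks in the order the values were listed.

5, 8.5, 3, 8.5, 7, 6, 2, 1, 10, 4, 11

Sorted (ascending): 7, 8, 12, 15, 17, 18, 19, 20, 20, 22, 28
The 2 values of 20 occupy positions 8–9 → average rank (8+9)/2 = 8.5.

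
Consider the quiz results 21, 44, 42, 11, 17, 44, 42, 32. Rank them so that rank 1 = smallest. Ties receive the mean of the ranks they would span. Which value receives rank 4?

Sorted (ascending): 11, 17, 21, 32, 42, 42, 44, 44
The 2 values of 42 occupy positions 5–6 → average rank (5+6)/2 = 5.5.
The 2 values of 44 occupy positions 7–8 → average rank (7+8)/2 = 7.5.
Rank 4 → value 32.

32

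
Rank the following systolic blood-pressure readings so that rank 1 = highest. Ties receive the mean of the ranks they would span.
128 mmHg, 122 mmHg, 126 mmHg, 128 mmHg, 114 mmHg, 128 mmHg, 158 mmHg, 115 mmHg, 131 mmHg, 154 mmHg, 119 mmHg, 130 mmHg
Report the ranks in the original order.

Sorted (descending): 158, 154, 131, 130, 128, 128, 128, 126, 122, 119, 115, 114
The 3 values of 128 occupy positions 5–7 → average rank 6.

6, 9, 8, 6, 12, 6, 1, 11, 3, 2, 10, 4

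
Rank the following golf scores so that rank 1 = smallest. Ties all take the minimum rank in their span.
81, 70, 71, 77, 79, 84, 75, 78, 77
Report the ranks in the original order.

8, 1, 2, 4, 7, 9, 3, 6, 4

Sorted (ascending): 70, 71, 75, 77, 77, 78, 79, 81, 84
The 2 values of 77 occupy positions 4–5 → each gets rank 4.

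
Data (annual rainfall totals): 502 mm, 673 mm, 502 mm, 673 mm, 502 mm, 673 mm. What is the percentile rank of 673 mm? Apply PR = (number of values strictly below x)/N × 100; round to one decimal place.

50.0

N = 6.
Strictly below 673: 3. Equal to 673: 3.
PR = 3/6 × 100 = 50.0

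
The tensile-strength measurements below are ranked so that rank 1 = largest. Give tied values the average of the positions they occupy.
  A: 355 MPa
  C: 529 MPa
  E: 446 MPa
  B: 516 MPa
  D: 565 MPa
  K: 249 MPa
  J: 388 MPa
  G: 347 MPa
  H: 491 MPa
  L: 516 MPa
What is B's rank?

Sorted (descending): 565, 529, 516, 516, 491, 446, 388, 355, 347, 249
The 2 values of 516 occupy positions 3–4 → average rank (3+4)/2 = 3.5.
B has value 516 MPa → rank 3.5.

3.5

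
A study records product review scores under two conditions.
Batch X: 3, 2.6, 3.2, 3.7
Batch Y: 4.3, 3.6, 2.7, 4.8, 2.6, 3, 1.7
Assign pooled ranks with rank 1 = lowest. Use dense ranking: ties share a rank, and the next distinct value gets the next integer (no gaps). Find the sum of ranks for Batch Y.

Sorted (ascending): 1.7, 2.6, 2.6, 2.7, 3, 3, 3.2, 3.6, 3.7, 4.3, 4.8
The 2 values of 2.6 share dense rank 2.
The 2 values of 3 share dense rank 4.
Remaining distinct values take the next consecutive integers.
Batch Y values → pooled ranks: 4.3→8, 3.6→6, 2.7→3, 4.8→9, 2.6→2, 3→4, 1.7→1
Rank sum = 8 + 6 + 3 + 9 + 2 + 4 + 1 = 33

33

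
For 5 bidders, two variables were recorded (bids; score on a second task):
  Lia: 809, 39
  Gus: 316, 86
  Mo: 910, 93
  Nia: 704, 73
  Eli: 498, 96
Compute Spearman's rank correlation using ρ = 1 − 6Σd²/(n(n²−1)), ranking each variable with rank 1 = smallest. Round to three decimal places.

-0.200

Ranks of variable 1: 4, 1, 5, 3, 2
Ranks of variable 2: 1, 3, 4, 2, 5
d = r₁ − r₂: 3, -2, 1, 1, -3
d²: 9, 4, 1, 1, 9; Σd² = 24
ρ = 1 − 6·24/(5·24) = 1 − 144/120 = -0.200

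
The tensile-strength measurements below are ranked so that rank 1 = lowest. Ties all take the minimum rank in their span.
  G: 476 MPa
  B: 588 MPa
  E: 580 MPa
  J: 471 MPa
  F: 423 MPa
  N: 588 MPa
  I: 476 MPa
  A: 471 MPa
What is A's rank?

Sorted (ascending): 423, 471, 471, 476, 476, 580, 588, 588
The 2 values of 471 occupy positions 2–3 → each gets rank 2.
The 2 values of 476 occupy positions 4–5 → each gets rank 4.
The 2 values of 588 occupy positions 7–8 → each gets rank 7.
A has value 471 MPa → rank 2.

2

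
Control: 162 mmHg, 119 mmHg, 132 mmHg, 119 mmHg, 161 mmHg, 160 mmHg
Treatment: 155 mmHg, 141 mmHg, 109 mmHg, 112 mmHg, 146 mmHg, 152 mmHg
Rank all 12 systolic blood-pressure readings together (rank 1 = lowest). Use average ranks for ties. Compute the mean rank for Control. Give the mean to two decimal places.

Sorted (ascending): 109, 112, 119, 119, 132, 141, 146, 152, 155, 160, 161, 162
The 2 values of 119 occupy positions 3–4 → average rank (3+4)/2 = 3.5.
Control values → pooled ranks: 162→12, 119→3.5, 132→5, 119→3.5, 161→11, 160→10
Mean rank = (12 + 3.5 + 5 + 3.5 + 11 + 10) / 6 = 7.50

7.50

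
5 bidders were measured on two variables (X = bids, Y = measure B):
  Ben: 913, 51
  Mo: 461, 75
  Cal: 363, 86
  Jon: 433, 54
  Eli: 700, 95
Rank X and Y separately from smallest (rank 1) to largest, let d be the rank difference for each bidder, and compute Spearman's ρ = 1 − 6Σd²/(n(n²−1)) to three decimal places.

-0.300

Ranks of variable 1: 5, 3, 1, 2, 4
Ranks of variable 2: 1, 3, 4, 2, 5
d = r₁ − r₂: 4, 0, -3, 0, -1
d²: 16, 0, 9, 0, 1; Σd² = 26
ρ = 1 − 6·26/(5·24) = 1 − 156/120 = -0.300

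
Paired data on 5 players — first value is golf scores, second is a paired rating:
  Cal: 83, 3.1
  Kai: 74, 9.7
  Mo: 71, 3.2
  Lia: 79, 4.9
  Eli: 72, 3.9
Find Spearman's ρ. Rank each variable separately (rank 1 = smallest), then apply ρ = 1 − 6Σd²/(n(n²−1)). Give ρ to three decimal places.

Ranks of variable 1: 5, 3, 1, 4, 2
Ranks of variable 2: 1, 5, 2, 4, 3
d = r₁ − r₂: 4, -2, -1, 0, -1
d²: 16, 4, 1, 0, 1; Σd² = 22
ρ = 1 − 6·22/(5·24) = 1 − 132/120 = -0.100

-0.100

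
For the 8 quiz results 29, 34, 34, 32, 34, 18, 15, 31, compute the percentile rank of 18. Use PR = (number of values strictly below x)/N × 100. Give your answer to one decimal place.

N = 8.
Strictly below 18: 1. Equal to 18: 1.
PR = 1/8 × 100 = 12.5

12.5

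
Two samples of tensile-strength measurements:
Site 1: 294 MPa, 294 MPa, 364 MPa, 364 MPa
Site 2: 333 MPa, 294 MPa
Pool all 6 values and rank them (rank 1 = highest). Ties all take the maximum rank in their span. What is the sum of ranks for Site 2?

9

Sorted (descending): 364, 364, 333, 294, 294, 294
The 2 values of 364 occupy positions 1–2 → each gets rank 2.
The 3 values of 294 occupy positions 4–6 → each gets rank 6.
Site 2 values → pooled ranks: 333→3, 294→6
Rank sum = 3 + 6 = 9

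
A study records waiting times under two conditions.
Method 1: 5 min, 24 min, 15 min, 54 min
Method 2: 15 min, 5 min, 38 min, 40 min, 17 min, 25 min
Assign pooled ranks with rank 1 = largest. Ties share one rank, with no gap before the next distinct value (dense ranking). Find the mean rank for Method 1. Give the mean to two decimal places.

5.25

Sorted (descending): 54, 40, 38, 25, 24, 17, 15, 15, 5, 5
The 2 values of 15 share dense rank 7.
The 2 values of 5 share dense rank 8.
Remaining distinct values take the next consecutive integers.
Method 1 values → pooled ranks: 5→8, 24→5, 15→7, 54→1
Mean rank = (8 + 5 + 7 + 1) / 4 = 5.25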